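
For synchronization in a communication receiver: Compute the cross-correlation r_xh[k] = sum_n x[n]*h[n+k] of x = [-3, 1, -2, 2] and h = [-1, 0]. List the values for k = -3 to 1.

Both sequences indexed from 0 and zero outside their support.
Lags with overlap: k = -3 to 1.
  r_xh[-3] = x[3]*h[0] = -2
  r_xh[-2] = x[2]*h[0] + x[3]*h[1] = 2
  r_xh[-1] = x[1]*h[0] + x[2]*h[1] = -1
  r_xh[0] = x[0]*h[0] + x[1]*h[1] = 3
  r_xh[1] = x[0]*h[1] = 0
r_xh = [-2, 2, -1, 3, 0] (for k = -3, ..., 1)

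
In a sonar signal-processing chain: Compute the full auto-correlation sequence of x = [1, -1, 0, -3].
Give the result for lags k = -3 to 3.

r_xx[k] = sum_m x[m]*x[m+k], indexed from 0, for k = -3 to 3:
  r_xx[-3] = x[3]*x[0] = -3
  r_xx[-2] = x[2]*x[0] + x[3]*x[1] = 3
  r_xx[-1] = x[1]*x[0] + x[2]*x[1] + x[3]*x[2] = -1
  r_xx[0] = x[0]*x[0] + x[1]*x[1] + x[2]*x[2] + x[3]*x[3] = 11
  r_xx[1] = x[0]*x[1] + x[1]*x[2] + x[2]*x[3] = -1
  r_xx[2] = x[0]*x[2] + x[1]*x[3] = 3
  r_xx[3] = x[0]*x[3] = -3
r_xx = [-3, 3, -1, 11, -1, 3, -3]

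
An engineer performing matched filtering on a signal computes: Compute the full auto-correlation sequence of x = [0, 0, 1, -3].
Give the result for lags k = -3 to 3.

r_xx[k] = sum_m x[m]*x[m+k], indexed from 0, for k = -3 to 3:
  r_xx[-3] = x[3]*x[0] = 0
  r_xx[-2] = x[2]*x[0] + x[3]*x[1] = 0
  r_xx[-1] = x[1]*x[0] + x[2]*x[1] + x[3]*x[2] = -3
  r_xx[0] = x[0]*x[0] + x[1]*x[1] + x[2]*x[2] + x[3]*x[3] = 10
  r_xx[1] = x[0]*x[1] + x[1]*x[2] + x[2]*x[3] = -3
  r_xx[2] = x[0]*x[2] + x[1]*x[3] = 0
  r_xx[3] = x[0]*x[3] = 0
r_xx = [0, 0, -3, 10, -3, 0, 0]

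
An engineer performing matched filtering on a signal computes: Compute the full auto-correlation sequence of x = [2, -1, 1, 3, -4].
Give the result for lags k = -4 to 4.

r_xx[k] = sum_m x[m]*x[m+k], indexed from 0, for k = -4 to 4:
  r_xx[-4] = x[4]*x[0] = -8
  r_xx[-3] = x[3]*x[0] + x[4]*x[1] = 10
  r_xx[-2] = x[2]*x[0] + x[3]*x[1] + x[4]*x[2] = -5
  r_xx[-1] = x[1]*x[0] + x[2]*x[1] + x[3]*x[2] + x[4]*x[3] = -12
  r_xx[0] = x[0]*x[0] + x[1]*x[1] + x[2]*x[2] + x[3]*x[3] + x[4]*x[4] = 31
  r_xx[1] = x[0]*x[1] + x[1]*x[2] + x[2]*x[3] + x[3]*x[4] = -12
  r_xx[2] = x[0]*x[2] + x[1]*x[3] + x[2]*x[4] = -5
  r_xx[3] = x[0]*x[3] + x[1]*x[4] = 10
  r_xx[4] = x[0]*x[4] = -8
r_xx = [-8, 10, -5, -12, 31, -12, -5, 10, -8]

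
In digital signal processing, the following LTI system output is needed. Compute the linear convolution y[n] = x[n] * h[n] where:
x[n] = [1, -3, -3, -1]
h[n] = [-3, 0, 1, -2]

y[n] = sum_k x[k]*h[n-k]. Output length = len(x) + len(h) - 1 = 4 + 4 - 1 = 7.
y[0] = 1*-3 = -3
y[1] = -3*-3 + 1*0 = 9
y[2] = -3*-3 + -3*0 + 1*1 = 10
y[3] = -1*-3 + -3*0 + -3*1 + 1*-2 = -2
y[4] = -1*0 + -3*1 + -3*-2 = 3
y[5] = -1*1 + -3*-2 = 5
y[6] = -1*-2 = 2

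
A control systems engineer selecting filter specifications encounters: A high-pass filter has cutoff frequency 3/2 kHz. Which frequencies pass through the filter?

A high-pass filter passes all frequencies above the cutoff frequency 3/2 kHz and attenuates lower frequencies.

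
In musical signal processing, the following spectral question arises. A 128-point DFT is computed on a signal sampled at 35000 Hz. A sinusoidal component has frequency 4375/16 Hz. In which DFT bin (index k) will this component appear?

DFT frequency resolution = f_s/N = 35000/128 = 4375/16 Hz
Bin index k = f_signal / resolution = 4375/16 / 4375/16 = 1
The signal frequency 4375/16 Hz falls in DFT bin k = 1.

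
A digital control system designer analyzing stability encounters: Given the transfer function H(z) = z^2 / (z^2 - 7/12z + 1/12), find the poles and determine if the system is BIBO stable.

Poles are roots of the denominator: z^2 - 7/12z + 1/12 = 0.
Quadratic formula: z = [-(-7/12) +/- sqrt((-7/12)^2 - 4*(1/12))] / 2
Discriminant = 49/144 - 1/3 = 1/144; sqrt = 1/12.
z = (7/12 +/- 1/12) / 2 => z = 1/3 or z = 1/4.
|p1| = 1/4, |p2| = 1/3.
For BIBO stability, all poles must lie inside the unit circle (|p| < 1).
System is STABLE since both |p| < 1.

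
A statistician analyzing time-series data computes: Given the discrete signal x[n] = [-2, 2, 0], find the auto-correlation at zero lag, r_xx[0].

The auto-correlation at zero lag r_xx[0] equals the signal energy.
r_xx[0] = sum of x[n]^2 = (-2)^2 + 2^2 + 0^2
= 4 + 4 + 0 = 8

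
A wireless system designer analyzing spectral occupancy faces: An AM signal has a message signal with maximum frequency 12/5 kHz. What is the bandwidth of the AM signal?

In AM (double-sideband), the bandwidth is twice the message frequency.
BW = 2 * f_m = 2 * 12/5 kHz = 24/5 kHz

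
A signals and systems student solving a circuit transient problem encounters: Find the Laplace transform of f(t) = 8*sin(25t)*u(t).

Standard pair: sin(wt)*u(t) <-> w/(s^2+w^2)
With w = 25: L{8*sin(25t)*u(t)} = 200/(s^2+625)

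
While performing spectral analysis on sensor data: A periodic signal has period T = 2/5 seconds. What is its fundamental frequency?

The fundamental frequency is the reciprocal of the period.
f = 1/T = 1/(2/5) = 5/2 Hz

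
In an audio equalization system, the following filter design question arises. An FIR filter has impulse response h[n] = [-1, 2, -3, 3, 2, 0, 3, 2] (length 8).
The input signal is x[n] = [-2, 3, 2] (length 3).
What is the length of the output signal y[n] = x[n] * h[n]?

For linear convolution, the output length is:
len(y) = len(x) + len(h) - 1 = 3 + 8 - 1 = 10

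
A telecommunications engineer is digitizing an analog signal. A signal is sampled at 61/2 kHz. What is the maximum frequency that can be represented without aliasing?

The maximum frequency that can be represented without aliasing
is the Nyquist frequency: f_max = f_s / 2 = 61/2 kHz / 2 = 61/4 kHz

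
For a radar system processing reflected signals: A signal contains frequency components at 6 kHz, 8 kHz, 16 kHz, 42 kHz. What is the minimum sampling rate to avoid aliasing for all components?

The highest frequency component is f_max = 42 kHz.
Nyquist rate = 2 * f_max = 2 * 42 kHz = 84 kHz.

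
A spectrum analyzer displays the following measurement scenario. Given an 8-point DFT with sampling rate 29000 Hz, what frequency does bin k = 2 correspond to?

The frequency of DFT bin k is: f_k = k * f_s / N
f_2 = 2 * 29000 / 8 = 7250 Hz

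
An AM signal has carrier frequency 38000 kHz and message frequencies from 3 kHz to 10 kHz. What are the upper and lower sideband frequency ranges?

Upper sideband (USB) = fc + [fm_low, fm_high] = 38000 + [3, 10] = [38003, 38010] kHz
Lower sideband (LSB) = fc - [fm_high, fm_low] = 38000 - [10, 3] = [37990, 37997] kHz
Total occupied spectrum: 37990 kHz to 38010 kHz (plus carrier at 38000 kHz)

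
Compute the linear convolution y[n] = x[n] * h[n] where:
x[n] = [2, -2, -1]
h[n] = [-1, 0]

y[n] = sum_k x[k]*h[n-k]. Output length = len(x) + len(h) - 1 = 3 + 2 - 1 = 4.
y[0] = 2*-1 = -2
y[1] = -2*-1 + 2*0 = 2
y[2] = -1*-1 + -2*0 = 1
y[3] = -1*0 = 0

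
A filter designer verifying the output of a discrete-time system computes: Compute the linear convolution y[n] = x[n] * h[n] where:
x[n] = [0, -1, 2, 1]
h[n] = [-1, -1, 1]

y[n] = sum_k x[k]*h[n-k]. Output length = len(x) + len(h) - 1 = 4 + 3 - 1 = 6.
y[0] = 0*-1 = 0
y[1] = -1*-1 + 0*-1 = 1
y[2] = 2*-1 + -1*-1 + 0*1 = -1
y[3] = 1*-1 + 2*-1 + -1*1 = -4
y[4] = 1*-1 + 2*1 = 1
y[5] = 1*1 = 1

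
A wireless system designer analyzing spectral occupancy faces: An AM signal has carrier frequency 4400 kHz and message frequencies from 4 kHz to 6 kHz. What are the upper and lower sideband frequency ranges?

Upper sideband (USB) = fc + [fm_low, fm_high] = 4400 + [4, 6] = [4404, 4406] kHz
Lower sideband (LSB) = fc - [fm_high, fm_low] = 4400 - [6, 4] = [4394, 4396] kHz
Total occupied spectrum: 4394 kHz to 4406 kHz (plus carrier at 4400 kHz)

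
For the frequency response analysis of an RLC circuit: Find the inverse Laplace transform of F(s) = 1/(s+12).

Standard pair: k/(s+a) <-> k*e^(-at)*u(t)
With k=1, a=12: f(t) = e^(-12t)*u(t)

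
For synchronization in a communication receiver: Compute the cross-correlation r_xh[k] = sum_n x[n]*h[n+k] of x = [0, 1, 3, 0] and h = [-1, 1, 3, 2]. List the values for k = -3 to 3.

Both sequences indexed from 0 and zero outside their support.
Lags with overlap: k = -3 to 3.
  r_xh[-3] = x[3]*h[0] = 0
  r_xh[-2] = x[2]*h[0] + x[3]*h[1] = -3
  r_xh[-1] = x[1]*h[0] + x[2]*h[1] + x[3]*h[2] = 2
  r_xh[0] = x[0]*h[0] + x[1]*h[1] + x[2]*h[2] + x[3]*h[3] = 10
  r_xh[1] = x[0]*h[1] + x[1]*h[2] + x[2]*h[3] = 9
  r_xh[2] = x[0]*h[2] + x[1]*h[3] = 2
  r_xh[3] = x[0]*h[3] = 0
r_xh = [0, -3, 2, 10, 9, 2, 0] (for k = -3, ..., 3)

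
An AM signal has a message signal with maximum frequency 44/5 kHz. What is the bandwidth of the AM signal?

In AM (double-sideband), the bandwidth is twice the message frequency.
BW = 2 * f_m = 2 * 44/5 kHz = 88/5 kHz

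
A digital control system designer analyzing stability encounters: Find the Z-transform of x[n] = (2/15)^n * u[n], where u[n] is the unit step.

The Z-transform of a^n * u[n] is z/(z-a) for |z| > |a|.
Here a = 2/15, so X(z) = z/(z - (2/15)) = 15z/(15z - 2)
ROC: |z| > 2/15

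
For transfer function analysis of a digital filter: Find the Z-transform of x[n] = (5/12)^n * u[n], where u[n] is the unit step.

The Z-transform of a^n * u[n] is z/(z-a) for |z| > |a|.
Here a = 5/12, so X(z) = z/(z - (5/12)) = 12z/(12z - 5)
ROC: |z| > 5/12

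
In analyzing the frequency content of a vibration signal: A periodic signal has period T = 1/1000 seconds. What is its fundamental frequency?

The fundamental frequency is the reciprocal of the period.
f = 1/T = 1/(1/1000) = 1000 Hz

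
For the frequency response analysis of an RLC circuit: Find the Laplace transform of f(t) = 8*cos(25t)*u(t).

Standard pair: cos(wt)*u(t) <-> s/(s^2+w^2)
With w = 25: L{8*cos(25t)*u(t)} = 8s/(s^2+625)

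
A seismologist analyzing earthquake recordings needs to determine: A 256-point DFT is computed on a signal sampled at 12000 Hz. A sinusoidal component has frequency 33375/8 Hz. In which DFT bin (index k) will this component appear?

DFT frequency resolution = f_s/N = 12000/256 = 375/8 Hz
Bin index k = f_signal / resolution = 33375/8 / 375/8 = 89
The signal frequency 33375/8 Hz falls in DFT bin k = 89.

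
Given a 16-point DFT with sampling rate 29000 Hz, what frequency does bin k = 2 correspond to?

The frequency of DFT bin k is: f_k = k * f_s / N
f_2 = 2 * 29000 / 16 = 3625 Hz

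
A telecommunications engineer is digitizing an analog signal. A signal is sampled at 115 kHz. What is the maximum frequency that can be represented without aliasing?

The maximum frequency that can be represented without aliasing
is the Nyquist frequency: f_max = f_s / 2 = 115 kHz / 2 = 115/2 kHz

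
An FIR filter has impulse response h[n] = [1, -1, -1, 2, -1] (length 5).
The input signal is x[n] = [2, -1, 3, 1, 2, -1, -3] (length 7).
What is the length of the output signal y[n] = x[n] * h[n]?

For linear convolution, the output length is:
len(y) = len(x) + len(h) - 1 = 7 + 5 - 1 = 11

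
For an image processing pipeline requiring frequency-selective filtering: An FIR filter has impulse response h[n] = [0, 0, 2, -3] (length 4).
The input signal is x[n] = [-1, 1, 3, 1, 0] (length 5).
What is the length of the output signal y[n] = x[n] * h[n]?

For linear convolution, the output length is:
len(y) = len(x) + len(h) - 1 = 5 + 4 - 1 = 8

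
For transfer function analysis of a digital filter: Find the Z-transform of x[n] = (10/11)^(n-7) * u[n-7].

Time-shifting property: if X(z) = Z{x[n]}, then Z{x[n-d]} = z^(-d) * X(z)
X(z) = z/(z - 10/11) for x[n] = (10/11)^n * u[n]
Z{x[n-7]} = z^(-7) * z/(z - 10/11) = z^(-6)/(z - 10/11)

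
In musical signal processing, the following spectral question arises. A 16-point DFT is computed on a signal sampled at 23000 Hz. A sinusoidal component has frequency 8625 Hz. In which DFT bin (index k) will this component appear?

DFT frequency resolution = f_s/N = 23000/16 = 2875/2 Hz
Bin index k = f_signal / resolution = 8625 / 2875/2 = 6
The signal frequency 8625 Hz falls in DFT bin k = 6.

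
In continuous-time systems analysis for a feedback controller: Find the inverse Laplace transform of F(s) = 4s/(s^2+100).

Standard pair: s/(s^2+w^2) <-> cos(wt)*u(t)
With k=4, w=10: f(t) = 4*cos(10t)*u(t)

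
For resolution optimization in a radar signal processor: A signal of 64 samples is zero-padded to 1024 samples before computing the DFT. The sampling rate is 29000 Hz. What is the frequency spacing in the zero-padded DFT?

Original DFT: N = 64, resolution = f_s/N = 29000/64 = 3625/8 Hz
Zero-padded DFT: N = 1024, resolution = f_s/N = 29000/1024 = 3625/128 Hz
Zero-padding interpolates the spectrum (finer frequency grid)
but does NOT improve the true spectral resolution (ability to resolve close frequencies).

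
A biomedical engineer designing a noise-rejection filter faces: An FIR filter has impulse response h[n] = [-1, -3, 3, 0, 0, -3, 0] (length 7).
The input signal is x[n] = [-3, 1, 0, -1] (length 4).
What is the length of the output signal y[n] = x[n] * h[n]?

For linear convolution, the output length is:
len(y) = len(x) + len(h) - 1 = 4 + 7 - 1 = 10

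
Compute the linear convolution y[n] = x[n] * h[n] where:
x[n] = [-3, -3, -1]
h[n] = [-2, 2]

y[n] = sum_k x[k]*h[n-k]. Output length = len(x) + len(h) - 1 = 3 + 2 - 1 = 4.
y[0] = -3*-2 = 6
y[1] = -3*-2 + -3*2 = 0
y[2] = -1*-2 + -3*2 = -4
y[3] = -1*2 = -2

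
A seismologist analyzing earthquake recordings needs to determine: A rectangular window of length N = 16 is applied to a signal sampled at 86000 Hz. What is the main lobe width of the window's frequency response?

For a rectangular window of length N,
the main lobe width in frequency is 2*f_s/N.
= 2*86000/16 = 10750 Hz
This determines the minimum frequency separation for resolving two sinusoids.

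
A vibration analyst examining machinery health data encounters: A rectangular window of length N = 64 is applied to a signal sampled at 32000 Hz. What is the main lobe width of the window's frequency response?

For a rectangular window of length N,
the main lobe width in frequency is 2*f_s/N.
= 2*32000/64 = 1000 Hz
This determines the minimum frequency separation for resolving two sinusoids.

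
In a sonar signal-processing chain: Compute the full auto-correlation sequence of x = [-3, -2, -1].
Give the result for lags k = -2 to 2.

r_xx[k] = sum_m x[m]*x[m+k], indexed from 0, for k = -2 to 2:
  r_xx[-2] = x[2]*x[0] = 3
  r_xx[-1] = x[1]*x[0] + x[2]*x[1] = 8
  r_xx[0] = x[0]*x[0] + x[1]*x[1] + x[2]*x[2] = 14
  r_xx[1] = x[0]*x[1] + x[1]*x[2] = 8
  r_xx[2] = x[0]*x[2] = 3
r_xx = [3, 8, 14, 8, 3]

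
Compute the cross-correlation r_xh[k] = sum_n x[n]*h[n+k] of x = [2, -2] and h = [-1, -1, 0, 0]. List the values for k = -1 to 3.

Both sequences indexed from 0 and zero outside their support.
Lags with overlap: k = -1 to 3.
  r_xh[-1] = x[1]*h[0] = 2
  r_xh[0] = x[0]*h[0] + x[1]*h[1] = 0
  r_xh[1] = x[0]*h[1] + x[1]*h[2] = -2
  r_xh[2] = x[0]*h[2] + x[1]*h[3] = 0
  r_xh[3] = x[0]*h[3] = 0
r_xh = [2, 0, -2, 0, 0] (for k = -1, ..., 3)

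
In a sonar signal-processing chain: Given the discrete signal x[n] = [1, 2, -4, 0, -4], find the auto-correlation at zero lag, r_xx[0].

The auto-correlation at zero lag r_xx[0] equals the signal energy.
r_xx[0] = sum of x[n]^2 = 1^2 + 2^2 + (-4)^2 + 0^2 + (-4)^2
= 1 + 4 + 16 + 0 + 16 = 37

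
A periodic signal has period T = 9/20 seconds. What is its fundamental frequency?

The fundamental frequency is the reciprocal of the period.
f = 1/T = 1/(9/20) = 20/9 Hz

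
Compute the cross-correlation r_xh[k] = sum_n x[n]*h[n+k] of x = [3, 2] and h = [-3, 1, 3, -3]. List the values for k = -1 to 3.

Both sequences indexed from 0 and zero outside their support.
Lags with overlap: k = -1 to 3.
  r_xh[-1] = x[1]*h[0] = -6
  r_xh[0] = x[0]*h[0] + x[1]*h[1] = -7
  r_xh[1] = x[0]*h[1] + x[1]*h[2] = 9
  r_xh[2] = x[0]*h[2] + x[1]*h[3] = 3
  r_xh[3] = x[0]*h[3] = -9
r_xh = [-6, -7, 9, 3, -9] (for k = -1, ..., 3)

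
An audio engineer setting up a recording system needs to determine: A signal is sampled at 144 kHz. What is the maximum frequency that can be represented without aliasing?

The maximum frequency that can be represented without aliasing
is the Nyquist frequency: f_max = f_s / 2 = 144 kHz / 2 = 72 kHz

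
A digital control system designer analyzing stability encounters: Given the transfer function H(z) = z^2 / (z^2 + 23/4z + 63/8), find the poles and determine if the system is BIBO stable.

Poles are roots of the denominator: z^2 + 23/4z + 63/8 = 0.
Quadratic formula: z = [-(23/4) +/- sqrt((23/4)^2 - 4*(63/8))] / 2
Discriminant = 529/16 - 63/2 = 25/16; sqrt = 5/4.
z = (-23/4 +/- 5/4) / 2 => z = -9/4 or z = -7/2.
|p1| = 7/2, |p2| = 9/4.
For BIBO stability, all poles must lie inside the unit circle (|p| < 1).
System is UNSTABLE since at least one |p| >= 1.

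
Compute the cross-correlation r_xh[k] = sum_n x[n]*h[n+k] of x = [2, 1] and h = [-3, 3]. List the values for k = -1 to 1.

Both sequences indexed from 0 and zero outside their support.
Lags with overlap: k = -1 to 1.
  r_xh[-1] = x[1]*h[0] = -3
  r_xh[0] = x[0]*h[0] + x[1]*h[1] = -3
  r_xh[1] = x[0]*h[1] = 6
r_xh = [-3, -3, 6] (for k = -1, ..., 1)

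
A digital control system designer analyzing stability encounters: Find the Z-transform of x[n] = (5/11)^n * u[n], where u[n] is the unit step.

The Z-transform of a^n * u[n] is z/(z-a) for |z| > |a|.
Here a = 5/11, so X(z) = z/(z - (5/11)) = 11z/(11z - 5)
ROC: |z| > 5/11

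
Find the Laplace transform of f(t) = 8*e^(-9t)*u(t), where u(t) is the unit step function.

Standard Laplace transform pair:
e^(-at)*u(t) <-> 1/(s+a)
With a = 9: L{8*e^(-9t)*u(t)} = 8/(s+9), ROC: Re(s) > -9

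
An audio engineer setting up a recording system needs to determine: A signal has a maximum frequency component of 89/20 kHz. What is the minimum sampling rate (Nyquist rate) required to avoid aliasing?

By the Nyquist-Shannon sampling theorem,
the minimum sampling rate (Nyquist rate) must be at least 2 * f_max.
Nyquist rate = 2 * 89/20 kHz = 89/10 kHz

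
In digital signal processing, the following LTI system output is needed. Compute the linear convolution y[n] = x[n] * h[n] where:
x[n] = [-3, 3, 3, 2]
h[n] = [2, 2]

y[n] = sum_k x[k]*h[n-k]. Output length = len(x) + len(h) - 1 = 4 + 2 - 1 = 5.
y[0] = -3*2 = -6
y[1] = 3*2 + -3*2 = 0
y[2] = 3*2 + 3*2 = 12
y[3] = 2*2 + 3*2 = 10
y[4] = 2*2 = 4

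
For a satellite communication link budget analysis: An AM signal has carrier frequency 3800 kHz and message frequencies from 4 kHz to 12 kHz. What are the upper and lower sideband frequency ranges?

Upper sideband (USB) = fc + [fm_low, fm_high] = 3800 + [4, 12] = [3804, 3812] kHz
Lower sideband (LSB) = fc - [fm_high, fm_low] = 3800 - [12, 4] = [3788, 3796] kHz
Total occupied spectrum: 3788 kHz to 3812 kHz (plus carrier at 3800 kHz)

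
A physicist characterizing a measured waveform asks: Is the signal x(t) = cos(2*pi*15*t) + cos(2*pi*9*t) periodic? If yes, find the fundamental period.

f1 = 15 Hz, f2 = 9 Hz
Period T1 = 1/15, T2 = 1/9
Ratio T1/T2 = 9/15, which is rational.
The signal is periodic with fundamental period T = 1/GCD(15,9) = 1/3 s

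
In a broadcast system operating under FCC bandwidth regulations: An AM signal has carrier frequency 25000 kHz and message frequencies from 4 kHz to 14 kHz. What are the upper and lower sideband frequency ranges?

Upper sideband (USB) = fc + [fm_low, fm_high] = 25000 + [4, 14] = [25004, 25014] kHz
Lower sideband (LSB) = fc - [fm_high, fm_low] = 25000 - [14, 4] = [24986, 24996] kHz
Total occupied spectrum: 24986 kHz to 25014 kHz (plus carrier at 25000 kHz)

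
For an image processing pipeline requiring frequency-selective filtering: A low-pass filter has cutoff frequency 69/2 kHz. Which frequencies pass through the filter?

A low-pass filter passes all frequencies below the cutoff frequency 69/2 kHz and attenuates higher frequencies.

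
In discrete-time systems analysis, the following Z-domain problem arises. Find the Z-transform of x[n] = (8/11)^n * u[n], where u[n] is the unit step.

The Z-transform of a^n * u[n] is z/(z-a) for |z| > |a|.
Here a = 8/11, so X(z) = z/(z - (8/11)) = 11z/(11z - 8)
ROC: |z| > 8/11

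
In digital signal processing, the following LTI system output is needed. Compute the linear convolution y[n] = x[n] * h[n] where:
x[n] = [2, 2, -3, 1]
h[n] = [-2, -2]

y[n] = sum_k x[k]*h[n-k]. Output length = len(x) + len(h) - 1 = 4 + 2 - 1 = 5.
y[0] = 2*-2 = -4
y[1] = 2*-2 + 2*-2 = -8
y[2] = -3*-2 + 2*-2 = 2
y[3] = 1*-2 + -3*-2 = 4
y[4] = 1*-2 = -2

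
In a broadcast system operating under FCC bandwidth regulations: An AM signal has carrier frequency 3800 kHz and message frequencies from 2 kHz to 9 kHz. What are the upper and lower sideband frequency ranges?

Upper sideband (USB) = fc + [fm_low, fm_high] = 3800 + [2, 9] = [3802, 3809] kHz
Lower sideband (LSB) = fc - [fm_high, fm_low] = 3800 - [9, 2] = [3791, 3798] kHz
Total occupied spectrum: 3791 kHz to 3809 kHz (plus carrier at 3800 kHz)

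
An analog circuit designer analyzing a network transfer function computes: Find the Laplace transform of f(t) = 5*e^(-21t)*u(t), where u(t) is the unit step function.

Standard Laplace transform pair:
e^(-at)*u(t) <-> 1/(s+a)
With a = 21: L{5*e^(-21t)*u(t)} = 5/(s+21), ROC: Re(s) > -21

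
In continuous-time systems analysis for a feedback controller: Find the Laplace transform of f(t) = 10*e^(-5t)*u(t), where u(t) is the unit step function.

Standard Laplace transform pair:
e^(-at)*u(t) <-> 1/(s+a)
With a = 5: L{10*e^(-5t)*u(t)} = 10/(s+5), ROC: Re(s) > -5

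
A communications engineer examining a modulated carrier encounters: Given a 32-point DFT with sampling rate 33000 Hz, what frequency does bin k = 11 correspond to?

The frequency of DFT bin k is: f_k = k * f_s / N
f_11 = 11 * 33000 / 32 = 45375/4 Hz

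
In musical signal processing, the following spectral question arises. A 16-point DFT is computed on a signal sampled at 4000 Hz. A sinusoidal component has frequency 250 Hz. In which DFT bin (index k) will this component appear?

DFT frequency resolution = f_s/N = 4000/16 = 250 Hz
Bin index k = f_signal / resolution = 250 / 250 = 1
The signal frequency 250 Hz falls in DFT bin k = 1.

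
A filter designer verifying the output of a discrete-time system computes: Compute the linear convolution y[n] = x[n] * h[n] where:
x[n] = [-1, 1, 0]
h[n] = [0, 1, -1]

y[n] = sum_k x[k]*h[n-k]. Output length = len(x) + len(h) - 1 = 3 + 3 - 1 = 5.
y[0] = -1*0 = 0
y[1] = 1*0 + -1*1 = -1
y[2] = 0*0 + 1*1 + -1*-1 = 2
y[3] = 0*1 + 1*-1 = -1
y[4] = 0*-1 = 0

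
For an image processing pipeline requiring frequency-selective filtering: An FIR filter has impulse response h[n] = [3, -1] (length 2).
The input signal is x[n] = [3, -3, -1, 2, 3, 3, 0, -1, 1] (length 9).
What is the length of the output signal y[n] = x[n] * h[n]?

For linear convolution, the output length is:
len(y) = len(x) + len(h) - 1 = 9 + 2 - 1 = 10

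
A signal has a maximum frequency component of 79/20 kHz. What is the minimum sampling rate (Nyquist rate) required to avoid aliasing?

By the Nyquist-Shannon sampling theorem,
the minimum sampling rate (Nyquist rate) must be at least 2 * f_max.
Nyquist rate = 2 * 79/20 kHz = 79/10 kHz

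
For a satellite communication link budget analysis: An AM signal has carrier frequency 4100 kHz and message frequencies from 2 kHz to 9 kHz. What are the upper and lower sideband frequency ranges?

Upper sideband (USB) = fc + [fm_low, fm_high] = 4100 + [2, 9] = [4102, 4109] kHz
Lower sideband (LSB) = fc - [fm_high, fm_low] = 4100 - [9, 2] = [4091, 4098] kHz
Total occupied spectrum: 4091 kHz to 4109 kHz (plus carrier at 4100 kHz)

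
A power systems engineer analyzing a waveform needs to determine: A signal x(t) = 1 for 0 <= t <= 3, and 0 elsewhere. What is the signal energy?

Energy = integral of |x(t)|^2 dt over the signal duration
= 1^2 * 3 = 1 * 3 = 3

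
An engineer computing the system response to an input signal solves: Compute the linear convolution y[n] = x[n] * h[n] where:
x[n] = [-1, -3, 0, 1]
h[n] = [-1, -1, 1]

y[n] = sum_k x[k]*h[n-k]. Output length = len(x) + len(h) - 1 = 4 + 3 - 1 = 6.
y[0] = -1*-1 = 1
y[1] = -3*-1 + -1*-1 = 4
y[2] = 0*-1 + -3*-1 + -1*1 = 2
y[3] = 1*-1 + 0*-1 + -3*1 = -4
y[4] = 1*-1 + 0*1 = -1
y[5] = 1*1 = 1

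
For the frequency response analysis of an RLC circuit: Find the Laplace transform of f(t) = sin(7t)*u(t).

Standard pair: sin(wt)*u(t) <-> w/(s^2+w^2)
With w = 7: L{sin(7t)*u(t)} = 7/(s^2+49)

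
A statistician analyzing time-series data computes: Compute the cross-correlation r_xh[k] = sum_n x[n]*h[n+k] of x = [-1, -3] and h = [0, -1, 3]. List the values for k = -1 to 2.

Both sequences indexed from 0 and zero outside their support.
Lags with overlap: k = -1 to 2.
  r_xh[-1] = x[1]*h[0] = 0
  r_xh[0] = x[0]*h[0] + x[1]*h[1] = 3
  r_xh[1] = x[0]*h[1] + x[1]*h[2] = -8
  r_xh[2] = x[0]*h[2] = -3
r_xh = [0, 3, -8, -3] (for k = -1, ..., 2)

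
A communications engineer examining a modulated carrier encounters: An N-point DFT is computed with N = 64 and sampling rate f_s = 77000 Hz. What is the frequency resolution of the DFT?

DFT frequency resolution = f_s / N
= 77000 / 64 = 9625/8 Hz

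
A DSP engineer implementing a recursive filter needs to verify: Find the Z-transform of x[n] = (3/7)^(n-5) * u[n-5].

Time-shifting property: if X(z) = Z{x[n]}, then Z{x[n-d]} = z^(-d) * X(z)
X(z) = z/(z - 3/7) for x[n] = (3/7)^n * u[n]
Z{x[n-5]} = z^(-5) * z/(z - 3/7) = z^(-4)/(z - 3/7)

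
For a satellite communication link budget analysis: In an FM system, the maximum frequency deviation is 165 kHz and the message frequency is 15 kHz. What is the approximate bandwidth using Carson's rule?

Carson's rule: BW = 2*(delta_f + f_m)
= 2*(165 + 15) kHz = 360 kHz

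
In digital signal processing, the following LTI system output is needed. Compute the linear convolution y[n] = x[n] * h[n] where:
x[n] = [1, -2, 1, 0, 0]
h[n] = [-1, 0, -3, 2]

y[n] = sum_k x[k]*h[n-k]. Output length = len(x) + len(h) - 1 = 5 + 4 - 1 = 8.
y[0] = 1*-1 = -1
y[1] = -2*-1 + 1*0 = 2
y[2] = 1*-1 + -2*0 + 1*-3 = -4
y[3] = 0*-1 + 1*0 + -2*-3 + 1*2 = 8
y[4] = 0*-1 + 0*0 + 1*-3 + -2*2 = -7
y[5] = 0*0 + 0*-3 + 1*2 = 2
y[6] = 0*-3 + 0*2 = 0
y[7] = 0*2 = 0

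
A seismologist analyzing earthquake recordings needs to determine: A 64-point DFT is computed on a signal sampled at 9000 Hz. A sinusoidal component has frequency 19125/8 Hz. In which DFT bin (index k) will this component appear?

DFT frequency resolution = f_s/N = 9000/64 = 1125/8 Hz
Bin index k = f_signal / resolution = 19125/8 / 1125/8 = 17
The signal frequency 19125/8 Hz falls in DFT bin k = 17.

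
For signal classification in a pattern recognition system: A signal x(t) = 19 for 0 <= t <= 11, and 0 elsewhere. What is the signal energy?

Energy = integral of |x(t)|^2 dt over the signal duration
= 19^2 * 11 = 361 * 11 = 3971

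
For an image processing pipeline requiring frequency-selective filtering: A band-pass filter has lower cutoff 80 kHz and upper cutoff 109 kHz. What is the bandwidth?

Bandwidth = f_high - f_low
= 109 kHz - 80 kHz = 29 kHz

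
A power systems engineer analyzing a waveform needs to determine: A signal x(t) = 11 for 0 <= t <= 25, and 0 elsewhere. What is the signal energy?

Energy = integral of |x(t)|^2 dt over the signal duration
= 11^2 * 25 = 121 * 25 = 3025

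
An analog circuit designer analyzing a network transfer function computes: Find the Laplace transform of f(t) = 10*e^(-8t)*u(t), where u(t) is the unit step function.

Standard Laplace transform pair:
e^(-at)*u(t) <-> 1/(s+a)
With a = 8: L{10*e^(-8t)*u(t)} = 10/(s+8), ROC: Re(s) > -8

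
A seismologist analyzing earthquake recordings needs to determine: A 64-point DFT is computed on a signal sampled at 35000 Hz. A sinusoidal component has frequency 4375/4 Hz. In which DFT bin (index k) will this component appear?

DFT frequency resolution = f_s/N = 35000/64 = 4375/8 Hz
Bin index k = f_signal / resolution = 4375/4 / 4375/8 = 2
The signal frequency 4375/4 Hz falls in DFT bin k = 2.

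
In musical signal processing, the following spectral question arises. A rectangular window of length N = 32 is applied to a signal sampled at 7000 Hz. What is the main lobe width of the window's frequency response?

For a rectangular window of length N,
the main lobe width in frequency is 2*f_s/N.
= 2*7000/32 = 875/2 Hz
This determines the minimum frequency separation for resolving two sinusoids.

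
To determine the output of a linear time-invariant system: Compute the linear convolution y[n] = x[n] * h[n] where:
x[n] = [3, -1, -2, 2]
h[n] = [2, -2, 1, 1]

y[n] = sum_k x[k]*h[n-k]. Output length = len(x) + len(h) - 1 = 4 + 4 - 1 = 7.
y[0] = 3*2 = 6
y[1] = -1*2 + 3*-2 = -8
y[2] = -2*2 + -1*-2 + 3*1 = 1
y[3] = 2*2 + -2*-2 + -1*1 + 3*1 = 10
y[4] = 2*-2 + -2*1 + -1*1 = -7
y[5] = 2*1 + -2*1 = 0
y[6] = 2*1 = 2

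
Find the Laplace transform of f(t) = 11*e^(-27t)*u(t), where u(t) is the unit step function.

Standard Laplace transform pair:
e^(-at)*u(t) <-> 1/(s+a)
With a = 27: L{11*e^(-27t)*u(t)} = 11/(s+27), ROC: Re(s) > -27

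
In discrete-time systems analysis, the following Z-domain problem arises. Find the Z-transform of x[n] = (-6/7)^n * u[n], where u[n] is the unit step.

The Z-transform of a^n * u[n] is z/(z-a) for |z| > |a|.
Here a = -6/7, so X(z) = z/(z - (-6/7)) = 7z/(7z + 6)
ROC: |z| > 6/7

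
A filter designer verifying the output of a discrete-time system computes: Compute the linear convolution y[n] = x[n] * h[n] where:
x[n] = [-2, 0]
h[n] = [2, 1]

y[n] = sum_k x[k]*h[n-k]. Output length = len(x) + len(h) - 1 = 2 + 2 - 1 = 3.
y[0] = -2*2 = -4
y[1] = 0*2 + -2*1 = -2
y[2] = 0*1 = 0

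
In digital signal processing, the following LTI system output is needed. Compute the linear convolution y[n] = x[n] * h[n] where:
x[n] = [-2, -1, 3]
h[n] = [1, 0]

y[n] = sum_k x[k]*h[n-k]. Output length = len(x) + len(h) - 1 = 3 + 2 - 1 = 4.
y[0] = -2*1 = -2
y[1] = -1*1 + -2*0 = -1
y[2] = 3*1 + -1*0 = 3
y[3] = 3*0 = 0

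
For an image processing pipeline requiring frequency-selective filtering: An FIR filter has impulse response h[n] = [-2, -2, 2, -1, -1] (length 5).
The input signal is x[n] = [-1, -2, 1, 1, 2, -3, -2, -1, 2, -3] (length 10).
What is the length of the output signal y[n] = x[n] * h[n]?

For linear convolution, the output length is:
len(y) = len(x) + len(h) - 1 = 10 + 5 - 1 = 14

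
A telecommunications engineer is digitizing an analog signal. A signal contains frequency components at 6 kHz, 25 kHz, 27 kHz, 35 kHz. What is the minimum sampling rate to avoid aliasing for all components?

The highest frequency component is f_max = 35 kHz.
Nyquist rate = 2 * f_max = 2 * 35 kHz = 70 kHz.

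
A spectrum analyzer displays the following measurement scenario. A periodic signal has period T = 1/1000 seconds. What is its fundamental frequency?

The fundamental frequency is the reciprocal of the period.
f = 1/T = 1/(1/1000) = 1000 Hz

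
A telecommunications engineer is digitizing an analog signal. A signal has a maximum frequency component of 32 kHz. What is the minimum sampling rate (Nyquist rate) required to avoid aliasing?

By the Nyquist-Shannon sampling theorem,
the minimum sampling rate (Nyquist rate) must be at least 2 * f_max.
Nyquist rate = 2 * 32 kHz = 64 kHz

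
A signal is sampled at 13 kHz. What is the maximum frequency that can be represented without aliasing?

The maximum frequency that can be represented without aliasing
is the Nyquist frequency: f_max = f_s / 2 = 13 kHz / 2 = 13/2 kHz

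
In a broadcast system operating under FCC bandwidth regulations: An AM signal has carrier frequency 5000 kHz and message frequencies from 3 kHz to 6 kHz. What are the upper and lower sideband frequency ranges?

Upper sideband (USB) = fc + [fm_low, fm_high] = 5000 + [3, 6] = [5003, 5006] kHz
Lower sideband (LSB) = fc - [fm_high, fm_low] = 5000 - [6, 3] = [4994, 4997] kHz
Total occupied spectrum: 4994 kHz to 5006 kHz (plus carrier at 5000 kHz)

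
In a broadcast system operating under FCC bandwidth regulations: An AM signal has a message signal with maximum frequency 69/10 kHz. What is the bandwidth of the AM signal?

In AM (double-sideband), the bandwidth is twice the message frequency.
BW = 2 * f_m = 2 * 69/10 kHz = 69/5 kHz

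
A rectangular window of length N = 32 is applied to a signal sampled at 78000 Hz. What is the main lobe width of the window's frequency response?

For a rectangular window of length N,
the main lobe width in frequency is 2*f_s/N.
= 2*78000/32 = 4875 Hz
This determines the minimum frequency separation for resolving two sinusoids.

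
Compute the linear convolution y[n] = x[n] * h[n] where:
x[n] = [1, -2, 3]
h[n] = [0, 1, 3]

y[n] = sum_k x[k]*h[n-k]. Output length = len(x) + len(h) - 1 = 3 + 3 - 1 = 5.
y[0] = 1*0 = 0
y[1] = -2*0 + 1*1 = 1
y[2] = 3*0 + -2*1 + 1*3 = 1
y[3] = 3*1 + -2*3 = -3
y[4] = 3*3 = 9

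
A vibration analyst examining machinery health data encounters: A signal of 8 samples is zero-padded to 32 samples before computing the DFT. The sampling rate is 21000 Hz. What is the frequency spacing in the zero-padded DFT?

Original DFT: N = 8, resolution = f_s/N = 21000/8 = 2625 Hz
Zero-padded DFT: N = 32, resolution = f_s/N = 21000/32 = 2625/4 Hz
Zero-padding interpolates the spectrum (finer frequency grid)
but does NOT improve the true spectral resolution (ability to resolve close frequencies).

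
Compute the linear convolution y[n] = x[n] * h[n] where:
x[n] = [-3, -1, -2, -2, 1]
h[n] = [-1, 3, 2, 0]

y[n] = sum_k x[k]*h[n-k]. Output length = len(x) + len(h) - 1 = 5 + 4 - 1 = 8.
y[0] = -3*-1 = 3
y[1] = -1*-1 + -3*3 = -8
y[2] = -2*-1 + -1*3 + -3*2 = -7
y[3] = -2*-1 + -2*3 + -1*2 + -3*0 = -6
y[4] = 1*-1 + -2*3 + -2*2 + -1*0 = -11
y[5] = 1*3 + -2*2 + -2*0 = -1
y[6] = 1*2 + -2*0 = 2
y[7] = 1*0 = 0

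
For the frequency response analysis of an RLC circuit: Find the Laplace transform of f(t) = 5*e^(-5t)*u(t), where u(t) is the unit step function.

Standard Laplace transform pair:
e^(-at)*u(t) <-> 1/(s+a)
With a = 5: L{5*e^(-5t)*u(t)} = 5/(s+5), ROC: Re(s) > -5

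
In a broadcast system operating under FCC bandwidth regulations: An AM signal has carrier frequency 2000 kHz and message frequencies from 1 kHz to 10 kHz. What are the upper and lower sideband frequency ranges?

Upper sideband (USB) = fc + [fm_low, fm_high] = 2000 + [1, 10] = [2001, 2010] kHz
Lower sideband (LSB) = fc - [fm_high, fm_low] = 2000 - [10, 1] = [1990, 1999] kHz
Total occupied spectrum: 1990 kHz to 2010 kHz (plus carrier at 2000 kHz)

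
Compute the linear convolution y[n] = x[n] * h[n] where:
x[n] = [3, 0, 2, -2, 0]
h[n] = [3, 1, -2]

y[n] = sum_k x[k]*h[n-k]. Output length = len(x) + len(h) - 1 = 5 + 3 - 1 = 7.
y[0] = 3*3 = 9
y[1] = 0*3 + 3*1 = 3
y[2] = 2*3 + 0*1 + 3*-2 = 0
y[3] = -2*3 + 2*1 + 0*-2 = -4
y[4] = 0*3 + -2*1 + 2*-2 = -6
y[5] = 0*1 + -2*-2 = 4
y[6] = 0*-2 = 0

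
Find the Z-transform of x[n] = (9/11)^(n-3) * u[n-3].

Time-shifting property: if X(z) = Z{x[n]}, then Z{x[n-d]} = z^(-d) * X(z)
X(z) = z/(z - 9/11) for x[n] = (9/11)^n * u[n]
Z{x[n-3]} = z^(-3) * z/(z - 9/11) = z^(-2)/(z - 9/11)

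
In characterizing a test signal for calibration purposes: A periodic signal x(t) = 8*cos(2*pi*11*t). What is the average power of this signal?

Average power of A*cos(wt) is A^2/2.
P = 8^2 / 2 = 64/2 = 32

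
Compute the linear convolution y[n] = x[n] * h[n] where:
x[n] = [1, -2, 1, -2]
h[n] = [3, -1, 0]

y[n] = sum_k x[k]*h[n-k]. Output length = len(x) + len(h) - 1 = 4 + 3 - 1 = 6.
y[0] = 1*3 = 3
y[1] = -2*3 + 1*-1 = -7
y[2] = 1*3 + -2*-1 + 1*0 = 5
y[3] = -2*3 + 1*-1 + -2*0 = -7
y[4] = -2*-1 + 1*0 = 2
y[5] = -2*0 = 0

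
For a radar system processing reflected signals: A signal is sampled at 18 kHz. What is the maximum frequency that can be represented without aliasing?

The maximum frequency that can be represented without aliasing
is the Nyquist frequency: f_max = f_s / 2 = 18 kHz / 2 = 9 kHz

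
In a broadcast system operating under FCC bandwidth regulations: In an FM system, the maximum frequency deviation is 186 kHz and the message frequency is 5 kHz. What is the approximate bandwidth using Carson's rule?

Carson's rule: BW = 2*(delta_f + f_m)
= 2*(186 + 5) kHz = 382 kHz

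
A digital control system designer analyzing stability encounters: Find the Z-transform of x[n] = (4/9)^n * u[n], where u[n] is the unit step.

The Z-transform of a^n * u[n] is z/(z-a) for |z| > |a|.
Here a = 4/9, so X(z) = z/(z - (4/9)) = 9z/(9z - 4)
ROC: |z| > 4/9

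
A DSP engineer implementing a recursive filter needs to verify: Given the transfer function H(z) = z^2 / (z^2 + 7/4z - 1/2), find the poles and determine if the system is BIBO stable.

Poles are roots of the denominator: z^2 + 7/4z - 1/2 = 0.
Quadratic formula: z = [-(7/4) +/- sqrt((7/4)^2 - 4*(-1/2))] / 2
Discriminant = 49/16 + 2 = 81/16; sqrt = 9/4.
z = (-7/4 +/- 9/4) / 2 => z = 1/4 or z = -2.
|p1| = 2, |p2| = 1/4.
For BIBO stability, all poles must lie inside the unit circle (|p| < 1).
System is UNSTABLE since at least one |p| >= 1.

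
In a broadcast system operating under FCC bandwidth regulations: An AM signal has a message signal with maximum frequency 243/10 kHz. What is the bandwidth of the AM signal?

In AM (double-sideband), the bandwidth is twice the message frequency.
BW = 2 * f_m = 2 * 243/10 kHz = 243/5 kHz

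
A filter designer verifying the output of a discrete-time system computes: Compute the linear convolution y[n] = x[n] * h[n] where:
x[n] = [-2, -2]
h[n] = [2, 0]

y[n] = sum_k x[k]*h[n-k]. Output length = len(x) + len(h) - 1 = 2 + 2 - 1 = 3.
y[0] = -2*2 = -4
y[1] = -2*2 + -2*0 = -4
y[2] = -2*0 = 0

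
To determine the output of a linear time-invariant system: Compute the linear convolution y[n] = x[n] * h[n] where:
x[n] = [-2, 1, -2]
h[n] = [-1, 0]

y[n] = sum_k x[k]*h[n-k]. Output length = len(x) + len(h) - 1 = 3 + 2 - 1 = 4.
y[0] = -2*-1 = 2
y[1] = 1*-1 + -2*0 = -1
y[2] = -2*-1 + 1*0 = 2
y[3] = -2*0 = 0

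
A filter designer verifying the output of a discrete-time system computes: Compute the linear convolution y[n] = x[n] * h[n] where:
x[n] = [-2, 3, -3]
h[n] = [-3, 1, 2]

y[n] = sum_k x[k]*h[n-k]. Output length = len(x) + len(h) - 1 = 3 + 3 - 1 = 5.
y[0] = -2*-3 = 6
y[1] = 3*-3 + -2*1 = -11
y[2] = -3*-3 + 3*1 + -2*2 = 8
y[3] = -3*1 + 3*2 = 3
y[4] = -3*2 = -6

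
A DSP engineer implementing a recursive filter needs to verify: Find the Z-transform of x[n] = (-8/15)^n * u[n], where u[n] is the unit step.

The Z-transform of a^n * u[n] is z/(z-a) for |z| > |a|.
Here a = -8/15, so X(z) = z/(z - (-8/15)) = 15z/(15z + 8)
ROC: |z| > 8/15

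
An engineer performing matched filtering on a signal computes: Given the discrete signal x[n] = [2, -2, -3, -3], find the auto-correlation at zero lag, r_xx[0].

The auto-correlation at zero lag r_xx[0] equals the signal energy.
r_xx[0] = sum of x[n]^2 = 2^2 + (-2)^2 + (-3)^2 + (-3)^2
= 4 + 4 + 9 + 9 = 26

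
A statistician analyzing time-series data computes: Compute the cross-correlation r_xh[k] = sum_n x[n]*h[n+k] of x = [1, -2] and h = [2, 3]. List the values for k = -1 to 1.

Both sequences indexed from 0 and zero outside their support.
Lags with overlap: k = -1 to 1.
  r_xh[-1] = x[1]*h[0] = -4
  r_xh[0] = x[0]*h[0] + x[1]*h[1] = -4
  r_xh[1] = x[0]*h[1] = 3
r_xh = [-4, -4, 3] (for k = -1, ..., 1)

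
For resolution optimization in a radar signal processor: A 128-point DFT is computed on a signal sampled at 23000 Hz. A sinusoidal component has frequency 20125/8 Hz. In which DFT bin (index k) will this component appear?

DFT frequency resolution = f_s/N = 23000/128 = 2875/16 Hz
Bin index k = f_signal / resolution = 20125/8 / 2875/16 = 14
The signal frequency 20125/8 Hz falls in DFT bin k = 14.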